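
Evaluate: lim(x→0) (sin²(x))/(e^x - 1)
This is a 0/0 indeterminate form.

Apply L'Hôpital's rule: differentiate numerator and denominator separately.
  f(x) = sin(x)^2   ⇒   f'(x) = 2·sin(x)·cos(x)
  g(x) = e^(x) - 1   ⇒   g'(x) = e^(x)
  lim(x→0) f'(x)/g'(x) = lim(x→0) (2·sin(x)·cos(x))/(e^(x))
  = 0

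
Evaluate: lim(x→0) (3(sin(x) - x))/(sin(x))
This is a 0/0 indeterminate form.

Apply L'Hôpital's rule: differentiate numerator and denominator separately.
  f(x) = -3·x + 3·sin(x)   ⇒   f'(x) = 3·cos(x) - 3
  g(x) = sin(x)   ⇒   g'(x) = cos(x)
  lim(x→0) f'(x)/g'(x) = lim(x→0) (3·cos(x) - 3)/(cos(x))
  = 0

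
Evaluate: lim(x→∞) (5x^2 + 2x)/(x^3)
This is an ∞/∞ indeterminate form.

Apply L'Hôpital's rule: differentiate numerator and denominator separately.
  f(x) = 5·x^2 + 2·x   ⇒   f'(x) = 10·x + 2
  g(x) = x^3   ⇒   g'(x) = 3·x^2
  lim(x→∞) f'(x)/g'(x) = lim(x→∞) (10·x + 2)/(3·x^2)
  = 0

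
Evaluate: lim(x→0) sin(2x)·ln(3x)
This is a 0·∞ indeterminate form.

Rewrite 0·∞ as a quotient (0/0 or ∞/∞ form), then apply L'Hôpital's rule:
  lim(x→0) sin(2x)·ln(3x) = 0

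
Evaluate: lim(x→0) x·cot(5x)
This is a 0·∞ indeterminate form.

Rewrite 0·∞ as a quotient (0/0 or ∞/∞ form), then apply L'Hôpital's rule:
  lim(x→0) x·cot(5x) = 1/5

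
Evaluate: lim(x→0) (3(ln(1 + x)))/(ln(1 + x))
This is a 0/0 indeterminate form.

Apply L'Hôpital's rule: differentiate numerator and denominator separately.
  f(x) = 3·ln(x + 1)   ⇒   f'(x) = 3/(x + 1)
  g(x) = ln(x + 1)   ⇒   g'(x) = 1/(x + 1)
  lim(x→0) f'(x)/g'(x) = lim(x→0) (3/(x + 1))/(1/(x + 1))
  = 3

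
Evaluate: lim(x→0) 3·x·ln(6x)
This is a 0·∞ indeterminate form.

Rewrite 0·∞ as a quotient (0/0 or ∞/∞ form), then apply L'Hôpital's rule:
  lim(x→0) 3·x·ln(6x) = 0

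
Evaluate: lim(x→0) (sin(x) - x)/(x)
This is a 0/0 indeterminate form.

Apply L'Hôpital's rule: differentiate numerator and denominator separately.
  f(x) = -x + sin(x)   ⇒   f'(x) = cos(x) - 1
  g(x) = x   ⇒   g'(x) = 1
  lim(x→0) f'(x)/g'(x) = lim(x→0) (cos(x) - 1)/(1)
  = 0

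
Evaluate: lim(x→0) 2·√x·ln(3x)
This is a 0·∞ indeterminate form.

Rewrite 0·∞ as a quotient (0/0 or ∞/∞ form), then apply L'Hôpital's rule:
  lim(x→0) 2·√x·ln(3x) = 0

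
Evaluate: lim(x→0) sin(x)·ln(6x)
This is a 0·∞ indeterminate form.

Rewrite 0·∞ as a quotient (0/0 or ∞/∞ form), then apply L'Hôpital's rule:
  lim(x→0) sin(x)·ln(6x) = 0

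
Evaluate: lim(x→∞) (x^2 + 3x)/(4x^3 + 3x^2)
This is an ∞/∞ indeterminate form.

Apply L'Hôpital's rule: differentiate numerator and denominator separately.
  f(x) = x^2 + 3·x   ⇒   f'(x) = 2·x + 3
  g(x) = 4·x^3 + 3·x^2   ⇒   g'(x) = 12·x^2 + 6·x
  lim(x→∞) f'(x)/g'(x) = lim(x→∞) (2·x + 3)/(12·x^2 + 6·x)
  = 0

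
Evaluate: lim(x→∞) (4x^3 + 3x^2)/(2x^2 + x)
This is an ∞/∞ indeterminate form.

Apply L'Hôpital's rule: differentiate numerator and denominator separately.
  f(x) = 4·x^3 + 3·x^2   ⇒   f'(x) = 12·x^2 + 6·x
  g(x) = 2·x^2 + x   ⇒   g'(x) = 4·x + 1
  lim(x→∞) f'(x)/g'(x) = lim(x→∞) (12·x^2 + 6·x)/(4·x + 1)
  = ∞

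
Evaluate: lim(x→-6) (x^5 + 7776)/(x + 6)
This is a standard limit.

Factor or rationalize the expression:
  lim(x→-6) (x^5 + 7776)/(x + 6) = 6480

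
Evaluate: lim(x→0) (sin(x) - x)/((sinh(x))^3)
This is a 0/0 indeterminate form.

Apply L'Hôpital's rule: differentiate numerator and denominator separately.
  f(x) = -x + sin(x)   ⇒   f'(x) = cos(x) - 1
  g(x) = sinh(x)^3   ⇒   g'(x) = 3·sinh(x)^2·cosh(x)
  lim(x→0) f'(x)/g'(x) = lim(x→0) (cos(x) - 1)/(3·sinh(x)^2·cosh(x))
  = -1/6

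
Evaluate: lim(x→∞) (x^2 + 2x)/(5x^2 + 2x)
This is an ∞/∞ indeterminate form.

Apply L'Hôpital's rule: differentiate numerator and denominator separately.
  f(x) = x^2 + 2·x   ⇒   f'(x) = 2·x + 2
  g(x) = 5·x^2 + 2·x   ⇒   g'(x) = 10·x + 2
  lim(x→∞) f'(x)/g'(x) = lim(x→∞) (2·x + 2)/(10·x + 2)
  = 1/5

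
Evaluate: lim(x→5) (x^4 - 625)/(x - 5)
This is a standard limit.

Factor or rationalize the expression:
  lim(x→5) (x^4 - 625)/(x - 5) = 500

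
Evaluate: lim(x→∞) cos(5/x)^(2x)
This is an exponential indeterminate form.

For exponential indeterminate forms, take the natural log:
  Let L = lim(x→∞) cos(5/x)^(2x)
  Then ln(L) = lim(x→∞) [exponent × ln(base)]
  Evaluate using L'Hôpital or standard limits, then exponentiate.
  L = 1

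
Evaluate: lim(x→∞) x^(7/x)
This is an exponential indeterminate form.

For exponential indeterminate forms, take the natural log:
  Let L = lim(x→∞) x^(7/x)
  Then ln(L) = lim(x→∞) [exponent × ln(base)]
  Evaluate using L'Hôpital or standard limits, then exponentiate.
  L = 1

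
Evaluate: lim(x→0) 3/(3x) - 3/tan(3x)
This is an ∞-∞ indeterminate form.

Combine fractions or rationalize to convert ∞-∞ to 0/0 form:
  lim(x→0) 3/(3x) - 3/tan(3x) = 0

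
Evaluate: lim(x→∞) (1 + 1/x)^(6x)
This is an exponential indeterminate form.

For exponential indeterminate forms, take the natural log:
  Let L = lim(x→∞) (1 + 1/x)^(6x)
  Then ln(L) = lim(x→∞) [exponent × ln(base)]
  Evaluate using L'Hôpital or standard limits, then exponentiate.
  L = e^(6)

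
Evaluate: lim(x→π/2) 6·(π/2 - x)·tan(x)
This is a 0·∞ indeterminate form.

Rewrite 0·∞ as a quotient (0/0 or ∞/∞ form), then apply L'Hôpital's rule:
  lim(x→π/2) 6·(π/2 - x)·tan(x) = 6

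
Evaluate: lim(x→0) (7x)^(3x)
This is an exponential indeterminate form.

For exponential indeterminate forms, take the natural log:
  Let L = lim(x→0) (7x)^(3x)
  Then ln(L) = lim(x→0) [exponent × ln(base)]
  Evaluate using L'Hôpital or standard limits, then exponentiate.
  L = 1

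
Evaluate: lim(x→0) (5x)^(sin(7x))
This is an exponential indeterminate form.

For exponential indeterminate forms, take the natural log:
  Let L = lim(x→0) (5x)^(sin(7x))
  Then ln(L) = lim(x→0) [exponent × ln(base)]
  Evaluate using L'Hôpital or standard limits, then exponentiate.
  L = 1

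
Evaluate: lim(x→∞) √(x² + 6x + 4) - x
This is an ∞-∞ indeterminate form.

Combine fractions or rationalize to convert ∞-∞ to 0/0 form:
  lim(x→∞) √(x² + 6x + 4) - x = 3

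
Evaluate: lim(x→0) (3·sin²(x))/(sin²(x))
This is a 0/0 indeterminate form.

Apply L'Hôpital's rule: differentiate numerator and denominator separately.
  f(x) = 3·sin(x)^2   ⇒   f'(x) = 6·sin(x)·cos(x)
  g(x) = sin(x)^2   ⇒   g'(x) = 2·sin(x)·cos(x)
  lim(x→0) f'(x)/g'(x) = lim(x→0) (6·sin(x)·cos(x))/(2·sin(x)·cos(x))
  = 3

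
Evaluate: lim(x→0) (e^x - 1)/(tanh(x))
This is a 0/0 indeterminate form.

Apply L'Hôpital's rule: differentiate numerator and denominator separately.
  f(x) = e^(x) - 1   ⇒   f'(x) = e^(x)
  g(x) = tanh(x)   ⇒   g'(x) = 1 - tanh(x)^2
  lim(x→0) f'(x)/g'(x) = lim(x→0) (e^(x))/(1 - tanh(x)^2)
  = 1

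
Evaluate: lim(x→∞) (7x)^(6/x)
This is an exponential indeterminate form.

For exponential indeterminate forms, take the natural log:
  Let L = lim(x→∞) (7x)^(6/x)
  Then ln(L) = lim(x→∞) [exponent × ln(base)]
  Evaluate using L'Hôpital or standard limits, then exponentiate.
  L = 1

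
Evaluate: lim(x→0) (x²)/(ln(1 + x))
This is a 0/0 indeterminate form.

Apply L'Hôpital's rule: differentiate numerator and denominator separately.
  f(x) = x^2   ⇒   f'(x) = 2·x
  g(x) = ln(x + 1)   ⇒   g'(x) = 1/(x + 1)
  lim(x→0) f'(x)/g'(x) = lim(x→0) (2·x)/(1/(x + 1))
  = 0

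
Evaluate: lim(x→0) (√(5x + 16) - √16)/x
This is a standard limit.

Factor or rationalize the expression:
  lim(x→0) (√(5x + 16) - √16)/x = 5/8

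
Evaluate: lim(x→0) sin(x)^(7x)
This is an exponential indeterminate form.

For exponential indeterminate forms, take the natural log:
  Let L = lim(x→0) sin(x)^(7x)
  Then ln(L) = lim(x→0) [exponent × ln(base)]
  Evaluate using L'Hôpital or standard limits, then exponentiate.
  L = 1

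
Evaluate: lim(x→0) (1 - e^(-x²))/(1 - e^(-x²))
This is a 0/0 indeterminate form.

Apply L'Hôpital's rule: differentiate numerator and denominator separately.
  f(x) = 1 - e^(-x^2)   ⇒   f'(x) = 2·x·e^(-x^2)
  g(x) = 1 - e^(-x^2)   ⇒   g'(x) = 2·x·e^(-x^2)
  lim(x→0) f'(x)/g'(x) = lim(x→0) (2·x·e^(-x^2))/(2·x·e^(-x^2))
  = 1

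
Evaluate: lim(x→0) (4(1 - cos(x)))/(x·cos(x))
This is a 0/0 indeterminate form.

Apply L'Hôpital's rule: differentiate numerator and denominator separately.
  f(x) = 4 - 4·cos(x)   ⇒   f'(x) = 4·sin(x)
  g(x) = x·cos(x)   ⇒   g'(x) = -x·sin(x) + cos(x)
  lim(x→0) f'(x)/g'(x) = lim(x→0) (4·sin(x))/(-x·sin(x) + cos(x))
  = 0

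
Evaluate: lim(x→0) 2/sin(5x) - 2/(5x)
This is an ∞-∞ indeterminate form.

Combine fractions or rationalize to convert ∞-∞ to 0/0 form:
  lim(x→0) 2/sin(5x) - 2/(5x) = 0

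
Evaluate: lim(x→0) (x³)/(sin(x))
This is a 0/0 indeterminate form.

Apply L'Hôpital's rule: differentiate numerator and denominator separately.
  f(x) = x^3   ⇒   f'(x) = 3·x^2
  g(x) = sin(x)   ⇒   g'(x) = cos(x)
  lim(x→0) f'(x)/g'(x) = lim(x→0) (3·x^2)/(cos(x))
  = 0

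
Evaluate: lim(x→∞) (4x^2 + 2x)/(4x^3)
This is an ∞/∞ indeterminate form.

Apply L'Hôpital's rule: differentiate numerator and denominator separately.
  f(x) = 4·x^2 + 2·x   ⇒   f'(x) = 8·x + 2
  g(x) = 4·x^3   ⇒   g'(x) = 12·x^2
  lim(x→∞) f'(x)/g'(x) = lim(x→∞) (8·x + 2)/(12·x^2)
  = 0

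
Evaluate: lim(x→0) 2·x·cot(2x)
This is a 0·∞ indeterminate form.

Rewrite 0·∞ as a quotient (0/0 or ∞/∞ form), then apply L'Hôpital's rule:
  lim(x→0) 2·x·cot(2x) = 1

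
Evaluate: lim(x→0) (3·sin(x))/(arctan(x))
This is a 0/0 indeterminate form.

Apply L'Hôpital's rule: differentiate numerator and denominator separately.
  f(x) = 3·sin(x)   ⇒   f'(x) = 3·cos(x)
  g(x) = atan(x)   ⇒   g'(x) = 1/(x^2 + 1)
  lim(x→0) f'(x)/g'(x) = lim(x→0) (3·cos(x))/(1/(x^2 + 1))
  = 3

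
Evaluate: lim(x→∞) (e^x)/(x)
This is an ∞/∞ indeterminate form.

Apply L'Hôpital's rule: differentiate numerator and denominator separately.
  f(x) = e^(x)   ⇒   f'(x) = e^(x)
  g(x) = x   ⇒   g'(x) = 1
  lim(x→∞) f'(x)/g'(x) = lim(x→∞) (e^(x))/(1)
  = ∞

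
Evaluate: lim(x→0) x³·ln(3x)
This is a 0·∞ indeterminate form.

Rewrite 0·∞ as a quotient (0/0 or ∞/∞ form), then apply L'Hôpital's rule:
  lim(x→0) x³·ln(3x) = 0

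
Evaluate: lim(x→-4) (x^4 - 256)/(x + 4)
This is a standard limit.

Factor or rationalize the expression:
  lim(x→-4) (x^4 - 256)/(x + 4) = -256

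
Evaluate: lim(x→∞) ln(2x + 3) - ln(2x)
This is an ∞-∞ indeterminate form.

Combine fractions or rationalize to convert ∞-∞ to 0/0 form:
  lim(x→∞) ln(2x + 3) - ln(2x) = 0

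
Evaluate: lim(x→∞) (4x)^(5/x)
This is an exponential indeterminate form.

For exponential indeterminate forms, take the natural log:
  Let L = lim(x→∞) (4x)^(5/x)
  Then ln(L) = lim(x→∞) [exponent × ln(base)]
  Evaluate using L'Hôpital or standard limits, then exponentiate.
  L = 1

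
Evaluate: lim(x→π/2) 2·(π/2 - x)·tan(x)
This is a 0·∞ indeterminate form.

Rewrite 0·∞ as a quotient (0/0 or ∞/∞ form), then apply L'Hôpital's rule:
  lim(x→π/2) 2·(π/2 - x)·tan(x) = 2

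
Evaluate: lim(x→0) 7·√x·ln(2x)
This is a 0·∞ indeterminate form.

Rewrite 0·∞ as a quotient (0/0 or ∞/∞ form), then apply L'Hôpital's rule:
  lim(x→0) 7·√x·ln(2x) = 0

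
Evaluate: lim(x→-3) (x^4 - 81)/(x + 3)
This is a standard limit.

Factor or rationalize the expression:
  lim(x→-3) (x^4 - 81)/(x + 3) = -108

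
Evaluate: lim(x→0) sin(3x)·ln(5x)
This is a 0·∞ indeterminate form.

Rewrite 0·∞ as a quotient (0/0 or ∞/∞ form), then apply L'Hôpital's rule:
  lim(x→0) sin(3x)·ln(5x) = 0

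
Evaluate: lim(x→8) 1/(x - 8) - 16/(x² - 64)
This is an ∞-∞ indeterminate form.

Combine fractions or rationalize to convert ∞-∞ to 0/0 form:
  lim(x→8) 1/(x - 8) - 16/(x² - 64) = 1/16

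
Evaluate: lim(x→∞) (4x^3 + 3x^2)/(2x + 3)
This is an ∞/∞ indeterminate form.

Apply L'Hôpital's rule: differentiate numerator and denominator separately.
  f(x) = 4·x^3 + 3·x^2   ⇒   f'(x) = 12·x^2 + 6·x
  g(x) = 2·x + 3   ⇒   g'(x) = 2
  lim(x→∞) f'(x)/g'(x) = lim(x→∞) (12·x^2 + 6·x)/(2)
  = ∞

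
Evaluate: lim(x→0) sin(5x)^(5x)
This is an exponential indeterminate form.

For exponential indeterminate forms, take the natural log:
  Let L = lim(x→0) sin(5x)^(5x)
  Then ln(L) = lim(x→0) [exponent × ln(base)]
  Evaluate using L'Hôpital or standard limits, then exponentiate.
  L = 1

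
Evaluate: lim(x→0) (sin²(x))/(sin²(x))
This is a 0/0 indeterminate form.

Apply L'Hôpital's rule: differentiate numerator and denominator separately.
  f(x) = sin(x)^2   ⇒   f'(x) = 2·sin(x)·cos(x)
  g(x) = sin(x)^2   ⇒   g'(x) = 2·sin(x)·cos(x)
  lim(x→0) f'(x)/g'(x) = lim(x→0) (2·sin(x)·cos(x))/(2·sin(x)·cos(x))
  = 1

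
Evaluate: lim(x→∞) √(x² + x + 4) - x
This is an ∞-∞ indeterminate form.

Combine fractions or rationalize to convert ∞-∞ to 0/0 form:
  lim(x→∞) √(x² + x + 4) - x = 1/2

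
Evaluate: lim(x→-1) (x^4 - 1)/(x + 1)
This is a standard limit.

Factor or rationalize the expression:
  lim(x→-1) (x^4 - 1)/(x + 1) = -4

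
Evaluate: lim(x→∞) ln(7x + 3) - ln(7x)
This is an ∞-∞ indeterminate form.

Combine fractions or rationalize to convert ∞-∞ to 0/0 form:
  lim(x→∞) ln(7x + 3) - ln(7x) = 0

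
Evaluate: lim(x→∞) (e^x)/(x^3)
This is an ∞/∞ indeterminate form.

Apply L'Hôpital's rule: differentiate numerator and denominator separately.
  f(x) = e^(x)   ⇒   f'(x) = e^(x)
  g(x) = x^3   ⇒   g'(x) = 3·x^2
  lim(x→∞) f'(x)/g'(x) = lim(x→∞) (e^(x))/(3·x^2)
  = ∞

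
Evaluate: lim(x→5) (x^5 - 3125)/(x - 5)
This is a standard limit.

Factor or rationalize the expression:
  lim(x→5) (x^5 - 3125)/(x - 5) = 3125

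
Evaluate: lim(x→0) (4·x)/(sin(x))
This is a 0/0 indeterminate form.

Apply L'Hôpital's rule: differentiate numerator and denominator separately.
  f(x) = 4·x   ⇒   f'(x) = 4
  g(x) = sin(x)   ⇒   g'(x) = cos(x)
  lim(x→0) f'(x)/g'(x) = lim(x→0) (4)/(cos(x))
  = 4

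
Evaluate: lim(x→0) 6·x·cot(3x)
This is a 0·∞ indeterminate form.

Rewrite 0·∞ as a quotient (0/0 or ∞/∞ form), then apply L'Hôpital's rule:
  lim(x→0) 6·x·cot(3x) = 2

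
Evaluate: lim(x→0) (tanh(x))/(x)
This is a 0/0 indeterminate form.

Apply L'Hôpital's rule: differentiate numerator and denominator separately.
  f(x) = tanh(x)   ⇒   f'(x) = 1 - tanh(x)^2
  g(x) = x   ⇒   g'(x) = 1
  lim(x→0) f'(x)/g'(x) = lim(x→0) (1 - tanh(x)^2)/(1)
  = 1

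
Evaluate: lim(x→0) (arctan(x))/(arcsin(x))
This is a 0/0 indeterminate form.

Apply L'Hôpital's rule: differentiate numerator and denominator separately.
  f(x) = atan(x)   ⇒   f'(x) = 1/(x^2 + 1)
  g(x) = asin(x)   ⇒   g'(x) = 1/sqrt(1 - x^2)
  lim(x→0) f'(x)/g'(x) = lim(x→0) (1/(x^2 + 1))/(1/sqrt(1 - x^2))
  = 1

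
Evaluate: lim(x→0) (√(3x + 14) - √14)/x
This is a standard limit.

Factor or rationalize the expression:
  lim(x→0) (√(3x + 14) - √14)/x = 3·sqrt(14)/28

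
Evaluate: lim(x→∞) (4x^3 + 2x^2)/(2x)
This is an ∞/∞ indeterminate form.

Apply L'Hôpital's rule: differentiate numerator and denominator separately.
  f(x) = 4·x^3 + 2·x^2   ⇒   f'(x) = 12·x^2 + 4·x
  g(x) = 2·x   ⇒   g'(x) = 2
  lim(x→∞) f'(x)/g'(x) = lim(x→∞) (12·x^2 + 4·x)/(2)
  = ∞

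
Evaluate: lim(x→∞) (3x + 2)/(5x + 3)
This is an ∞/∞ indeterminate form.

Apply L'Hôpital's rule: differentiate numerator and denominator separately.
  f(x) = 3·x + 2   ⇒   f'(x) = 3
  g(x) = 5·x + 3   ⇒   g'(x) = 5
  lim(x→∞) f'(x)/g'(x) = lim(x→∞) (3)/(5)
  = 3/5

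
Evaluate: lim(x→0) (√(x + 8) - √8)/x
This is a standard limit.

Factor or rationalize the expression:
  lim(x→0) (√(x + 8) - √8)/x = sqrt(2)/8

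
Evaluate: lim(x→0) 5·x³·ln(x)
This is a 0·∞ indeterminate form.

Rewrite 0·∞ as a quotient (0/0 or ∞/∞ form), then apply L'Hôpital's rule:
  lim(x→0) 5·x³·ln(x) = 0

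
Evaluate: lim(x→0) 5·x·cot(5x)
This is a 0·∞ indeterminate form.

Rewrite 0·∞ as a quotient (0/0 or ∞/∞ form), then apply L'Hôpital's rule:
  lim(x→0) 5·x·cot(5x) = 1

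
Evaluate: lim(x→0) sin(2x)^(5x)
This is an exponential indeterminate form.

For exponential indeterminate forms, take the natural log:
  Let L = lim(x→0) sin(2x)^(5x)
  Then ln(L) = lim(x→0) [exponent × ln(base)]
  Evaluate using L'Hôpital or standard limits, then exponentiate.
  L = 1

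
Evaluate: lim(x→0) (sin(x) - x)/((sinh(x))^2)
This is a 0/0 indeterminate form.

Apply L'Hôpital's rule: differentiate numerator and denominator separately.
  f(x) = -x + sin(x)   ⇒   f'(x) = cos(x) - 1
  g(x) = sinh(x)^2   ⇒   g'(x) = 2·sinh(x)·cosh(x)
  lim(x→0) f'(x)/g'(x) = lim(x→0) (cos(x) - 1)/(2·sinh(x)·cosh(x))
  = 0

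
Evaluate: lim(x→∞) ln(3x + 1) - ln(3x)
This is an ∞-∞ indeterminate form.

Combine fractions or rationalize to convert ∞-∞ to 0/0 form:
  lim(x→∞) ln(3x + 1) - ln(3x) = 0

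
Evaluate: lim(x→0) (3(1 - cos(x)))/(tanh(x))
This is a 0/0 indeterminate form.

Apply L'Hôpital's rule: differentiate numerator and denominator separately.
  f(x) = 3 - 3·cos(x)   ⇒   f'(x) = 3·sin(x)
  g(x) = tanh(x)   ⇒   g'(x) = 1 - tanh(x)^2
  lim(x→0) f'(x)/g'(x) = lim(x→0) (3·sin(x))/(1 - tanh(x)^2)
  = 0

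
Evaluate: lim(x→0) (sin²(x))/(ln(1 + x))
This is a 0/0 indeterminate form.

Apply L'Hôpital's rule: differentiate numerator and denominator separately.
  f(x) = sin(x)^2   ⇒   f'(x) = 2·sin(x)·cos(x)
  g(x) = ln(x + 1)   ⇒   g'(x) = 1/(x + 1)
  lim(x→0) f'(x)/g'(x) = lim(x→0) (2·sin(x)·cos(x))/(1/(x + 1))
  = 0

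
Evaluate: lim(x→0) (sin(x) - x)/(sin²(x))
This is a 0/0 indeterminate form.

Apply L'Hôpital's rule: differentiate numerator and denominator separately.
  f(x) = -x + sin(x)   ⇒   f'(x) = cos(x) - 1
  g(x) = sin(x)^2   ⇒   g'(x) = 2·sin(x)·cos(x)
  lim(x→0) f'(x)/g'(x) = lim(x→0) (cos(x) - 1)/(2·sin(x)·cos(x))
  = 0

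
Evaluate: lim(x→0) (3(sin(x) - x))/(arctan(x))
This is a 0/0 indeterminate form.

Apply L'Hôpital's rule: differentiate numerator and denominator separately.
  f(x) = -3·x + 3·sin(x)   ⇒   f'(x) = 3·cos(x) - 3
  g(x) = atan(x)   ⇒   g'(x) = 1/(x^2 + 1)
  lim(x→0) f'(x)/g'(x) = lim(x→0) (3·cos(x) - 3)/(1/(x^2 + 1))
  = 0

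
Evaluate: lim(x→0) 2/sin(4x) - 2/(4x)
This is an ∞-∞ indeterminate form.

Combine fractions or rationalize to convert ∞-∞ to 0/0 form:
  lim(x→0) 2/sin(4x) - 2/(4x) = 0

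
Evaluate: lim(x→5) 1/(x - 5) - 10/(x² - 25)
This is an ∞-∞ indeterminate form.

Combine fractions or rationalize to convert ∞-∞ to 0/0 form:
  lim(x→5) 1/(x - 5) - 10/(x² - 25) = 1/10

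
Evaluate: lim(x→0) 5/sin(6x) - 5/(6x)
This is an ∞-∞ indeterminate form.

Combine fractions or rationalize to convert ∞-∞ to 0/0 form:
  lim(x→0) 5/sin(6x) - 5/(6x) = 0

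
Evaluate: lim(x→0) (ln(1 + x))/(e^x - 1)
This is a 0/0 indeterminate form.

Apply L'Hôpital's rule: differentiate numerator and denominator separately.
  f(x) = ln(x + 1)   ⇒   f'(x) = 1/(x + 1)
  g(x) = e^(x) - 1   ⇒   g'(x) = e^(x)
  lim(x→0) f'(x)/g'(x) = lim(x→0) (1/(x + 1))/(e^(x))
  = 1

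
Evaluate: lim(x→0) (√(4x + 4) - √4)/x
This is a standard limit.

Factor or rationalize the expression:
  lim(x→0) (√(4x + 4) - √4)/x = 1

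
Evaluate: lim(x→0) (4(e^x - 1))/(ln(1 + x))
This is a 0/0 indeterminate form.

Apply L'Hôpital's rule: differentiate numerator and denominator separately.
  f(x) = 4·e^(x) - 4   ⇒   f'(x) = 4·e^(x)
  g(x) = ln(x + 1)   ⇒   g'(x) = 1/(x + 1)
  lim(x→0) f'(x)/g'(x) = lim(x→0) (4·e^(x))/(1/(x + 1))
  = 4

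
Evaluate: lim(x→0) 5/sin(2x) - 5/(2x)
This is an ∞-∞ indeterminate form.

Combine fractions or rationalize to convert ∞-∞ to 0/0 form:
  lim(x→0) 5/sin(2x) - 5/(2x) = 0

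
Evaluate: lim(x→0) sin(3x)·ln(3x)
This is a 0·∞ indeterminate form.

Rewrite 0·∞ as a quotient (0/0 or ∞/∞ form), then apply L'Hôpital's rule:
  lim(x→0) sin(3x)·ln(3x) = 0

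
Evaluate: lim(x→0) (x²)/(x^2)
This is a 0/0 indeterminate form.

Apply L'Hôpital's rule: differentiate numerator and denominator separately.
  f(x) = x^2   ⇒   f'(x) = 2·x
  g(x) = x^2   ⇒   g'(x) = 2·x
  lim(x→0) f'(x)/g'(x) = lim(x→0) (2·x)/(2·x)
  = 1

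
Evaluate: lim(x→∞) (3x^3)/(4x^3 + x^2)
This is an ∞/∞ indeterminate form.

Apply L'Hôpital's rule: differentiate numerator and denominator separately.
  f(x) = 3·x^3   ⇒   f'(x) = 9·x^2
  g(x) = 4·x^3 + x^2   ⇒   g'(x) = 12·x^2 + 2·x
  lim(x→∞) f'(x)/g'(x) = lim(x→∞) (9·x^2)/(12·x^2 + 2·x)
  = 3/4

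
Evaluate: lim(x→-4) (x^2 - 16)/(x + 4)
This is a standard limit.

Factor or rationalize the expression:
  lim(x→-4) (x^2 - 16)/(x + 4) = -8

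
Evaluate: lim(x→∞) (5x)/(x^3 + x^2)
This is an ∞/∞ indeterminate form.

Apply L'Hôpital's rule: differentiate numerator and denominator separately.
  f(x) = 5·x   ⇒   f'(x) = 5
  g(x) = x^3 + x^2   ⇒   g'(x) = 3·x^2 + 2·x
  lim(x→∞) f'(x)/g'(x) = lim(x→∞) (5)/(3·x^2 + 2·x)
  = 0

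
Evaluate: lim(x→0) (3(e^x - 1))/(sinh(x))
This is a 0/0 indeterminate form.

Apply L'Hôpital's rule: differentiate numerator and denominator separately.
  f(x) = 3·e^(x) - 3   ⇒   f'(x) = 3·e^(x)
  g(x) = sinh(x)   ⇒   g'(x) = cosh(x)
  lim(x→0) f'(x)/g'(x) = lim(x→0) (3·e^(x))/(cosh(x))
  = 3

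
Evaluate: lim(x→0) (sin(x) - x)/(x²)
This is a 0/0 indeterminate form.

Apply L'Hôpital's rule: differentiate numerator and denominator separately.
  f(x) = -x + sin(x)   ⇒   f'(x) = cos(x) - 1
  g(x) = x^2   ⇒   g'(x) = 2·x
  lim(x→0) f'(x)/g'(x) = lim(x→0) (cos(x) - 1)/(2·x)
  = 0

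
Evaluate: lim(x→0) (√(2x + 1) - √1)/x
This is a standard limit.

Factor or rationalize the expression:
  lim(x→0) (√(2x + 1) - √1)/x = 1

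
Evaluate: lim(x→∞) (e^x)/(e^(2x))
This is an ∞/∞ indeterminate form.

Apply L'Hôpital's rule: differentiate numerator and denominator separately.
  f(x) = e^(x)   ⇒   f'(x) = e^(x)
  g(x) = e^(2·x)   ⇒   g'(x) = 2·e^(2·x)
  lim(x→∞) f'(x)/g'(x) = lim(x→∞) (e^(x))/(2·e^(2·x))
  = 0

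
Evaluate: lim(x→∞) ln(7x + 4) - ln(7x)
This is an ∞-∞ indeterminate form.

Combine fractions or rationalize to convert ∞-∞ to 0/0 form:
  lim(x→∞) ln(7x + 4) - ln(7x) = 0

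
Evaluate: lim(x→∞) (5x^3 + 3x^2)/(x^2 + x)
This is an ∞/∞ indeterminate form.

Apply L'Hôpital's rule: differentiate numerator and denominator separately.
  f(x) = 5·x^3 + 3·x^2   ⇒   f'(x) = 15·x^2 + 6·x
  g(x) = x^2 + x   ⇒   g'(x) = 2·x + 1
  lim(x→∞) f'(x)/g'(x) = lim(x→∞) (15·x^2 + 6·x)/(2·x + 1)
  = ∞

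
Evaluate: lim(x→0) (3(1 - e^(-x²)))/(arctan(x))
This is a 0/0 indeterminate form.

Apply L'Hôpital's rule: differentiate numerator and denominator separately.
  f(x) = 3 - 3·e^(-x^2)   ⇒   f'(x) = 6·x·e^(-x^2)
  g(x) = atan(x)   ⇒   g'(x) = 1/(x^2 + 1)
  lim(x→0) f'(x)/g'(x) = lim(x→0) (6·x·e^(-x^2))/(1/(x^2 + 1))
  = 0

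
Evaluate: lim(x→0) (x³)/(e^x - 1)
This is a 0/0 indeterminate form.

Apply L'Hôpital's rule: differentiate numerator and denominator separately.
  f(x) = x^3   ⇒   f'(x) = 3·x^2
  g(x) = e^(x) - 1   ⇒   g'(x) = e^(x)
  lim(x→0) f'(x)/g'(x) = lim(x→0) (3·x^2)/(e^(x))
  = 0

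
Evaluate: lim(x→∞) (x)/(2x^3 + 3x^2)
This is an ∞/∞ indeterminate form.

Apply L'Hôpital's rule: differentiate numerator and denominator separately.
  f(x) = x   ⇒   f'(x) = 1
  g(x) = 2·x^3 + 3·x^2   ⇒   g'(x) = 6·x^2 + 6·x
  lim(x→∞) f'(x)/g'(x) = lim(x→∞) (1)/(6·x^2 + 6·x)
  = 0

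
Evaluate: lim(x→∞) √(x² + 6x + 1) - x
This is an ∞-∞ indeterminate form.

Combine fractions or rationalize to convert ∞-∞ to 0/0 form:
  lim(x→∞) √(x² + 6x + 1) - x = 3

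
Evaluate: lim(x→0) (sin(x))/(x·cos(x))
This is a 0/0 indeterminate form.

Apply L'Hôpital's rule: differentiate numerator and denominator separately.
  f(x) = sin(x)   ⇒   f'(x) = cos(x)
  g(x) = x·cos(x)   ⇒   g'(x) = -x·sin(x) + cos(x)
  lim(x→0) f'(x)/g'(x) = lim(x→0) (cos(x))/(-x·sin(x) + cos(x))
  = 1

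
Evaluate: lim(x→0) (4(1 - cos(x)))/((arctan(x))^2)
This is a 0/0 indeterminate form.

Apply L'Hôpital's rule: differentiate numerator and denominator separately.
  f(x) = 4 - 4·cos(x)   ⇒   f'(x) = 4·sin(x)
  g(x) = atan(x)^2   ⇒   g'(x) = 2·atan(x)/(x^2 + 1)
  lim(x→0) f'(x)/g'(x) = lim(x→0) (4·sin(x))/(2·atan(x)/(x^2 + 1))
  = 2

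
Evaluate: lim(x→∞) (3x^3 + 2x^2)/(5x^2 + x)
This is an ∞/∞ indeterminate form.

Apply L'Hôpital's rule: differentiate numerator and denominator separately.
  f(x) = 3·x^3 + 2·x^2   ⇒   f'(x) = 9·x^2 + 4·x
  g(x) = 5·x^2 + x   ⇒   g'(x) = 10·x + 1
  lim(x→∞) f'(x)/g'(x) = lim(x→∞) (9·x^2 + 4·x)/(10·x + 1)
  = ∞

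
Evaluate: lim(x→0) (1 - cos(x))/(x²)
This is a 0/0 indeterminate form.

Apply L'Hôpital's rule: differentiate numerator and denominator separately.
  f(x) = 1 - cos(x)   ⇒   f'(x) = sin(x)
  g(x) = x^2   ⇒   g'(x) = 2·x
  lim(x→0) f'(x)/g'(x) = lim(x→0) (sin(x))/(2·x)
  = 1/2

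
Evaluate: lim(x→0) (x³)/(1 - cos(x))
This is a 0/0 indeterminate form.

Apply L'Hôpital's rule: differentiate numerator and denominator separately.
  f(x) = x^3   ⇒   f'(x) = 3·x^2
  g(x) = 1 - cos(x)   ⇒   g'(x) = sin(x)
  lim(x→0) f'(x)/g'(x) = lim(x→0) (3·x^2)/(sin(x))
  = 0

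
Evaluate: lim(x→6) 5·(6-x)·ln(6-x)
This is a 0·∞ indeterminate form.

Rewrite 0·∞ as a quotient (0/0 or ∞/∞ form), then apply L'Hôpital's rule:
  lim(x→6) 5·(6-x)·ln(6-x) = 0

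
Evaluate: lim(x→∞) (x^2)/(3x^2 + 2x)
This is an ∞/∞ indeterminate form.

Apply L'Hôpital's rule: differentiate numerator and denominator separately.
  f(x) = x^2   ⇒   f'(x) = 2·x
  g(x) = 3·x^2 + 2·x   ⇒   g'(x) = 6·x + 2
  lim(x→∞) f'(x)/g'(x) = lim(x→∞) (2·x)/(6·x + 2)
  = 1/3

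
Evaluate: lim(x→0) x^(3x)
This is an exponential indeterminate form.

For exponential indeterminate forms, take the natural log:
  Let L = lim(x→0) x^(3x)
  Then ln(L) = lim(x→0) [exponent × ln(base)]
  Evaluate using L'Hôpital or standard limits, then exponentiate.
  L = 1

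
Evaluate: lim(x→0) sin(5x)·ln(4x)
This is a 0·∞ indeterminate form.

Rewrite 0·∞ as a quotient (0/0 or ∞/∞ form), then apply L'Hôpital's rule:
  lim(x→0) sin(5x)·ln(4x) = 0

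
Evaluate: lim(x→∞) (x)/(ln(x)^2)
This is an ∞/∞ indeterminate form.

Apply L'Hôpital's rule: differentiate numerator and denominator separately.
  f(x) = x   ⇒   f'(x) = 1
  g(x) = ln(x)^2   ⇒   g'(x) = 2·ln(x)/x
  lim(x→∞) f'(x)/g'(x) = lim(x→∞) (1)/(2·ln(x)/x)
  = ∞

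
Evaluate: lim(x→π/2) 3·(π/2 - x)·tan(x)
This is a 0·∞ indeterminate form.

Rewrite 0·∞ as a quotient (0/0 or ∞/∞ form), then apply L'Hôpital's rule:
  lim(x→π/2) 3·(π/2 - x)·tan(x) = 3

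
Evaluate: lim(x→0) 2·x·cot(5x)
This is a 0·∞ indeterminate form.

Rewrite 0·∞ as a quotient (0/0 or ∞/∞ form), then apply L'Hôpital's rule:
  lim(x→0) 2·x·cot(5x) = 2/5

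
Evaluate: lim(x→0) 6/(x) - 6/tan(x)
This is an ∞-∞ indeterminate form.

Combine fractions or rationalize to convert ∞-∞ to 0/0 form:
  lim(x→0) 6/(x) - 6/tan(x) = 0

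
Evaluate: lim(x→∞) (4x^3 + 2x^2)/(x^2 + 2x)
This is an ∞/∞ indeterminate form.

Apply L'Hôpital's rule: differentiate numerator and denominator separately.
  f(x) = 4·x^3 + 2·x^2   ⇒   f'(x) = 12·x^2 + 4·x
  g(x) = x^2 + 2·x   ⇒   g'(x) = 2·x + 2
  lim(x→∞) f'(x)/g'(x) = lim(x→∞) (12·x^2 + 4·x)/(2·x + 2)
  = ∞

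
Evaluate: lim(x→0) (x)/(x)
This is a 0/0 indeterminate form.

Apply L'Hôpital's rule: differentiate numerator and denominator separately.
  f(x) = x   ⇒   f'(x) = 1
  g(x) = x   ⇒   g'(x) = 1
  lim(x→0) f'(x)/g'(x) = lim(x→0) (1)/(1)
  = 1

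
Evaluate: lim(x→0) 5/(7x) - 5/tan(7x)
This is an ∞-∞ indeterminate form.

Combine fractions or rationalize to convert ∞-∞ to 0/0 form:
  lim(x→0) 5/(7x) - 5/tan(7x) = 0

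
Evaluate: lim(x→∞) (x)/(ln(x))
This is an ∞/∞ indeterminate form.

Apply L'Hôpital's rule: differentiate numerator and denominator separately.
  f(x) = x   ⇒   f'(x) = 1
  g(x) = ln(x)   ⇒   g'(x) = 1/x
  lim(x→∞) f'(x)/g'(x) = lim(x→∞) (1)/(1/x)
  = ∞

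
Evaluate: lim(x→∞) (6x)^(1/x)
This is an exponential indeterminate form.

For exponential indeterminate forms, take the natural log:
  Let L = lim(x→∞) (6x)^(1/x)
  Then ln(L) = lim(x→∞) [exponent × ln(base)]
  Evaluate using L'Hôpital or standard limits, then exponentiate.
  L = 1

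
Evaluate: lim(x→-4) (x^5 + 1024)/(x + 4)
This is a standard limit.

Factor or rationalize the expression:
  lim(x→-4) (x^5 + 1024)/(x + 4) = 1280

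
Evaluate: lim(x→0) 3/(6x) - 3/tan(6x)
This is an ∞-∞ indeterminate form.

Combine fractions or rationalize to convert ∞-∞ to 0/0 form:
  lim(x→0) 3/(6x) - 3/tan(6x) = 0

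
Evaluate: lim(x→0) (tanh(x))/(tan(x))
This is a 0/0 indeterminate form.

Apply L'Hôpital's rule: differentiate numerator and denominator separately.
  f(x) = tanh(x)   ⇒   f'(x) = 1 - tanh(x)^2
  g(x) = tan(x)   ⇒   g'(x) = tan(x)^2 + 1
  lim(x→0) f'(x)/g'(x) = lim(x→0) (1 - tanh(x)^2)/(tan(x)^2 + 1)
  = 1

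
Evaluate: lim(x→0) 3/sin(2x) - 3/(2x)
This is an ∞-∞ indeterminate form.

Combine fractions or rationalize to convert ∞-∞ to 0/0 form:
  lim(x→0) 3/sin(2x) - 3/(2x) = 0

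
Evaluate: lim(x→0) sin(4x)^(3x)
This is an exponential indeterminate form.

For exponential indeterminate forms, take the natural log:
  Let L = lim(x→0) sin(4x)^(3x)
  Then ln(L) = lim(x→0) [exponent × ln(base)]
  Evaluate using L'Hôpital or standard limits, then exponentiate.
  L = 1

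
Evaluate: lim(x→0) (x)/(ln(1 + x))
This is a 0/0 indeterminate form.

Apply L'Hôpital's rule: differentiate numerator and denominator separately.
  f(x) = x   ⇒   f'(x) = 1
  g(x) = ln(x + 1)   ⇒   g'(x) = 1/(x + 1)
  lim(x→0) f'(x)/g'(x) = lim(x→0) (1)/(1/(x + 1))
  = 1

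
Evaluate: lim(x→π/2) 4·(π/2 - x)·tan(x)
This is a 0·∞ indeterminate form.

Rewrite 0·∞ as a quotient (0/0 or ∞/∞ form), then apply L'Hôpital's rule:
  lim(x→π/2) 4·(π/2 - x)·tan(x) = 4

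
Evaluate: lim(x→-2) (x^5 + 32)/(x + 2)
This is a standard limit.

Factor or rationalize the expression:
  lim(x→-2) (x^5 + 32)/(x + 2) = 80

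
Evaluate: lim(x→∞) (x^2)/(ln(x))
This is an ∞/∞ indeterminate form.

Apply L'Hôpital's rule: differentiate numerator and denominator separately.
  f(x) = x^2   ⇒   f'(x) = 2·x
  g(x) = ln(x)   ⇒   g'(x) = 1/x
  lim(x→∞) f'(x)/g'(x) = lim(x→∞) (2·x)/(1/x)
  = ∞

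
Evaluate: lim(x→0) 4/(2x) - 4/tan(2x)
This is an ∞-∞ indeterminate form.

Combine fractions or rationalize to convert ∞-∞ to 0/0 form:
  lim(x→0) 4/(2x) - 4/tan(2x) = 0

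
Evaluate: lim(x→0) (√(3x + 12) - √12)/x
This is a standard limit.

Factor or rationalize the expression:
  lim(x→0) (√(3x + 12) - √12)/x = sqrt(3)/4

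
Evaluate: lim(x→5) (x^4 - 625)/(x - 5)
This is a standard limit.

Factor or rationalize the expression:
  lim(x→5) (x^4 - 625)/(x - 5) = 500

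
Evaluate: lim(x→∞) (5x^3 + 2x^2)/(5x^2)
This is an ∞/∞ indeterminate form.

Apply L'Hôpital's rule: differentiate numerator and denominator separately.
  f(x) = 5·x^3 + 2·x^2   ⇒   f'(x) = 15·x^2 + 4·x
  g(x) = 5·x^2   ⇒   g'(x) = 10·x
  lim(x→∞) f'(x)/g'(x) = lim(x→∞) (15·x^2 + 4·x)/(10·x)
  = ∞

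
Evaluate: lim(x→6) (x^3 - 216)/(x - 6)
This is a standard limit.

Factor or rationalize the expression:
  lim(x→6) (x^3 - 216)/(x - 6) = 108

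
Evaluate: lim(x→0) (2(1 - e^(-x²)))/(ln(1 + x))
This is a 0/0 indeterminate form.

Apply L'Hôpital's rule: differentiate numerator and denominator separately.
  f(x) = 2 - 2·e^(-x^2)   ⇒   f'(x) = 4·x·e^(-x^2)
  g(x) = ln(x + 1)   ⇒   g'(x) = 1/(x + 1)
  lim(x→0) f'(x)/g'(x) = lim(x→0) (4·x·e^(-x^2))/(1/(x + 1))
  = 0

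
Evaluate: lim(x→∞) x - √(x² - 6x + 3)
This is an ∞-∞ indeterminate form.

Combine fractions or rationalize to convert ∞-∞ to 0/0 form:
  lim(x→∞) x - √(x² - 6x + 3) = 3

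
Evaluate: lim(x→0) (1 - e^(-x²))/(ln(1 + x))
This is a 0/0 indeterminate form.

Apply L'Hôpital's rule: differentiate numerator and denominator separately.
  f(x) = 1 - e^(-x^2)   ⇒   f'(x) = 2·x·e^(-x^2)
  g(x) = ln(x + 1)   ⇒   g'(x) = 1/(x + 1)
  lim(x→0) f'(x)/g'(x) = lim(x→0) (2·x·e^(-x^2))/(1/(x + 1))
  = 0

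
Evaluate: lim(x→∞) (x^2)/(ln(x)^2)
This is an ∞/∞ indeterminate form.

Apply L'Hôpital's rule: differentiate numerator and denominator separately.
  f(x) = x^2   ⇒   f'(x) = 2·x
  g(x) = ln(x)^2   ⇒   g'(x) = 2·ln(x)/x
  lim(x→∞) f'(x)/g'(x) = lim(x→∞) (2·x)/(2·ln(x)/x)
  = ∞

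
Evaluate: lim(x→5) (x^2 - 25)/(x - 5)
This is a standard limit.

Factor or rationalize the expression:
  lim(x→5) (x^2 - 25)/(x - 5) = 10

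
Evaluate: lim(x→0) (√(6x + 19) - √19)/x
This is a standard limit.

Factor or rationalize the expression:
  lim(x→0) (√(6x + 19) - √19)/x = 3·sqrt(19)/19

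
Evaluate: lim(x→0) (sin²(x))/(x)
This is a 0/0 indeterminate form.

Apply L'Hôpital's rule: differentiate numerator and denominator separately.
  f(x) = sin(x)^2   ⇒   f'(x) = 2·sin(x)·cos(x)
  g(x) = x   ⇒   g'(x) = 1
  lim(x→0) f'(x)/g'(x) = lim(x→0) (2·sin(x)·cos(x))/(1)
  = 0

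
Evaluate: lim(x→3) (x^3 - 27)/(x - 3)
This is a standard limit.

Factor or rationalize the expression:
  lim(x→3) (x^3 - 27)/(x - 3) = 27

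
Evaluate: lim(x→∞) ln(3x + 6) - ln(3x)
This is an ∞-∞ indeterminate form.

Combine fractions or rationalize to convert ∞-∞ to 0/0 form:
  lim(x→∞) ln(3x + 6) - ln(3x) = 0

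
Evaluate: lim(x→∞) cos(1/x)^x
This is an exponential indeterminate form.

For exponential indeterminate forms, take the natural log:
  Let L = lim(x→∞) cos(1/x)^x
  Then ln(L) = lim(x→∞) [exponent × ln(base)]
  Evaluate using L'Hôpital or standard limits, then exponentiate.
  L = 1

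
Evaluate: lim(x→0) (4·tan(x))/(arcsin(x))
This is a 0/0 indeterminate form.

Apply L'Hôpital's rule: differentiate numerator and denominator separately.
  f(x) = 4·tan(x)   ⇒   f'(x) = 4·tan(x)^2 + 4
  g(x) = asin(x)   ⇒   g'(x) = 1/sqrt(1 - x^2)
  lim(x→0) f'(x)/g'(x) = lim(x→0) (4·tan(x)^2 + 4)/(1/sqrt(1 - x^2))
  = 4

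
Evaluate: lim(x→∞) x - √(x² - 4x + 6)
This is an ∞-∞ indeterminate form.

Combine fractions or rationalize to convert ∞-∞ to 0/0 form:
  lim(x→∞) x - √(x² - 4x + 6) = 2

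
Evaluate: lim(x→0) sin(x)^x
This is an exponential indeterminate form.

For exponential indeterminate forms, take the natural log:
  Let L = lim(x→0) sin(x)^x
  Then ln(L) = lim(x→0) [exponent × ln(base)]
  Evaluate using L'Hôpital or standard limits, then exponentiate.
  L = 1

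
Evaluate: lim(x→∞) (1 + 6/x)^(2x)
This is an exponential indeterminate form.

For exponential indeterminate forms, take the natural log:
  Let L = lim(x→∞) (1 + 6/x)^(2x)
  Then ln(L) = lim(x→∞) [exponent × ln(base)]
  Evaluate using L'Hôpital or standard limits, then exponentiate.
  L = e^(12)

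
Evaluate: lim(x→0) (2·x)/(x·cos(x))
This is a 0/0 indeterminate form.

Apply L'Hôpital's rule: differentiate numerator and denominator separately.
  f(x) = 2·x   ⇒   f'(x) = 2
  g(x) = x·cos(x)   ⇒   g'(x) = -x·sin(x) + cos(x)
  lim(x→0) f'(x)/g'(x) = lim(x→0) (2)/(-x·sin(x) + cos(x))
  = 2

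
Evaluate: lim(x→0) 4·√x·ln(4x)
This is a 0·∞ indeterminate form.

Rewrite 0·∞ as a quotient (0/0 or ∞/∞ form), then apply L'Hôpital's rule:
  lim(x→0) 4·√x·ln(4x) = 0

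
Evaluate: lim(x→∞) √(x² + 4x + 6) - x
This is an ∞-∞ indeterminate form.

Combine fractions or rationalize to convert ∞-∞ to 0/0 form:
  lim(x→∞) √(x² + 4x + 6) - x = 2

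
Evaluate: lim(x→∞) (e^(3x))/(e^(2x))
This is an ∞/∞ indeterminate form.

Apply L'Hôpital's rule: differentiate numerator and denominator separately.
  f(x) = e^(3·x)   ⇒   f'(x) = 3·e^(3·x)
  g(x) = e^(2·x)   ⇒   g'(x) = 2·e^(2·x)
  lim(x→∞) f'(x)/g'(x) = lim(x→∞) (3·e^(3·x))/(2·e^(2·x))
  = ∞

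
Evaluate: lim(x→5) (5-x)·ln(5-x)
This is a 0·∞ indeterminate form.

Rewrite 0·∞ as a quotient (0/0 or ∞/∞ form), then apply L'Hôpital's rule:
  lim(x→5) (5-x)·ln(5-x) = 0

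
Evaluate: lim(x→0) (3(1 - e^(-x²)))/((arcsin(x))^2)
This is a 0/0 indeterminate form.

Apply L'Hôpital's rule: differentiate numerator and denominator separately.
  f(x) = 3 - 3·e^(-x^2)   ⇒   f'(x) = 6·x·e^(-x^2)
  g(x) = asin(x)^2   ⇒   g'(x) = 2·asin(x)/sqrt(1 - x^2)
  lim(x→0) f'(x)/g'(x) = lim(x→0) (6·x·e^(-x^2))/(2·asin(x)/sqrt(1 - x^2))
  = 3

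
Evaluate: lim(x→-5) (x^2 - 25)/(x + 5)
This is a standard limit.

Factor or rationalize the expression:
  lim(x→-5) (x^2 - 25)/(x + 5) = -10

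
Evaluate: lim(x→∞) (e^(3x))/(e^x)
This is an ∞/∞ indeterminate form.

Apply L'Hôpital's rule: differentiate numerator and denominator separately.
  f(x) = e^(3·x)   ⇒   f'(x) = 3·e^(3·x)
  g(x) = e^(x)   ⇒   g'(x) = e^(x)
  lim(x→∞) f'(x)/g'(x) = lim(x→∞) (3·e^(3·x))/(e^(x))
  = ∞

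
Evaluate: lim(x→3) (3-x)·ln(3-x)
This is a 0·∞ indeterminate form.

Rewrite 0·∞ as a quotient (0/0 or ∞/∞ form), then apply L'Hôpital's rule:
  lim(x→3) (3-x)·ln(3-x) = 0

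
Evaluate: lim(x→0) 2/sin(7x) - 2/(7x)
This is an ∞-∞ indeterminate form.

Combine fractions or rationalize to convert ∞-∞ to 0/0 form:
  lim(x→0) 2/sin(7x) - 2/(7x) = 0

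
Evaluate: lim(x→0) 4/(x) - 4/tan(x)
This is an ∞-∞ indeterminate form.

Combine fractions or rationalize to convert ∞-∞ to 0/0 form:
  lim(x→0) 4/(x) - 4/tan(x) = 0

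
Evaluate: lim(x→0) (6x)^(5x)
This is an exponential indeterminate form.

For exponential indeterminate forms, take the natural log:
  Let L = lim(x→0) (6x)^(5x)
  Then ln(L) = lim(x→0) [exponent × ln(base)]
  Evaluate using L'Hôpital or standard limits, then exponentiate.
  L = 1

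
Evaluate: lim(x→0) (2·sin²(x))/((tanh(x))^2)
This is a 0/0 indeterminate form.

Apply L'Hôpital's rule: differentiate numerator and denominator separately.
  f(x) = 2·sin(x)^2   ⇒   f'(x) = 4·sin(x)·cos(x)
  g(x) = tanh(x)^2   ⇒   g'(x) = (2 - 2·tanh(x)^2)·tanh(x)
  lim(x→0) f'(x)/g'(x) = lim(x→0) (4·sin(x)·cos(x))/((2 - 2·tanh(x)^2)·tanh(x))
  = 2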